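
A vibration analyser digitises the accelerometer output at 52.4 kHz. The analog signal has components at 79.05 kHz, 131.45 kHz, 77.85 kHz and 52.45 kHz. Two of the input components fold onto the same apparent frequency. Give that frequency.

fs/2 = 26.2 kHz.
79.05 kHz mod fs = 26.65 kHz.
26.65 kHz > fs/2 = 26.2 kHz, folds to fs − 26.65 kHz = 25.75 kHz.
131.45 kHz mod fs = 26.65 kHz.
26.65 kHz > fs/2 = 26.2 kHz, folds to fs − 26.65 kHz = 25.75 kHz.
77.85 kHz mod fs = 25.45 kHz.
25.45 kHz ≤ fs/2 = 26.2 kHz, appears at 25.45 kHz.
52.45 kHz mod fs = 0.05 kHz.
0.05 kHz ≤ fs/2 = 26.2 kHz, appears at 0.05 kHz.
79.05 kHz and 131.45 kHz both map to 25.75 kHz.

25.75 kHz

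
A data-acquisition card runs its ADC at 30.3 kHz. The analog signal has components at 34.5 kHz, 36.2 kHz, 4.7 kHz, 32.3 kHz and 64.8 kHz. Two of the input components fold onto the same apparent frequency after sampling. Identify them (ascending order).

fs/2 = 15.15 kHz.
34.5 kHz mod fs = 4.2 kHz.
4.2 kHz ≤ fs/2 = 15.15 kHz, appears at 4.2 kHz.
36.2 kHz mod fs = 5.9 kHz.
5.9 kHz ≤ fs/2 = 15.15 kHz, appears at 5.9 kHz.
4.7 kHz ≤ fs/2 = 15.15 kHz, passes unchanged.
32.3 kHz mod fs = 2 kHz.
2 kHz ≤ fs/2 = 15.15 kHz, appears at 2 kHz.
64.8 kHz mod fs = 4.2 kHz.
4.2 kHz ≤ fs/2 = 15.15 kHz, appears at 4.2 kHz.
34.5 kHz and 64.8 kHz both map to 4.2 kHz.

34.5 kHz, 64.8 kHz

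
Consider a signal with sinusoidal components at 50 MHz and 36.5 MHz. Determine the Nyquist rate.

100 MHz

Highest-frequency component: 50 MHz.
Nyquist rate = 2 × 50 MHz = 100 MHz.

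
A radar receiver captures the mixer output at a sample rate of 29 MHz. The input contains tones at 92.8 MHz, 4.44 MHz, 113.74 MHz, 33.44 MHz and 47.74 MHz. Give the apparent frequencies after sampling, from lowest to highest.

2.26 MHz, 4.44 MHz, 5.8 MHz, 10.26 MHz

fs/2 = 14.5 MHz.
92.8 MHz mod fs = 5.8 MHz.
5.8 MHz ≤ fs/2 = 14.5 MHz, appears at 5.8 MHz.
4.44 MHz ≤ fs/2 = 14.5 MHz, passes unchanged.
113.74 MHz mod fs = 26.74 MHz.
26.74 MHz > fs/2 = 14.5 MHz, folds to fs − 26.74 MHz = 2.26 MHz.
33.44 MHz mod fs = 4.44 MHz.
4.44 MHz ≤ fs/2 = 14.5 MHz, appears at 4.44 MHz.
47.74 MHz mod fs = 18.74 MHz.
18.74 MHz > fs/2 = 14.5 MHz, folds to fs − 18.74 MHz = 10.26 MHz.
Distinct values: {2.26 MHz, 4.44 MHz, 5.8 MHz, 10.26 MHz}.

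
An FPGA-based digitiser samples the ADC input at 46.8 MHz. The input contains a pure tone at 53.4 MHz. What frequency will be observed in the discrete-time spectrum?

53.4 MHz mod fs = 6.6 MHz.
6.6 MHz ≤ fs/2 = 23.4 MHz, appears at 6.6 MHz.

6.6 MHz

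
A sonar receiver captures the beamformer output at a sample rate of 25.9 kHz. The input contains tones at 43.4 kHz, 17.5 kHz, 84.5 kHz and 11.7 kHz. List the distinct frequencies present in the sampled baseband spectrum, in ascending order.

6.8 kHz, 8.4 kHz, 11.7 kHz

fs/2 = 12.95 kHz.
43.4 kHz mod fs = 17.5 kHz.
17.5 kHz > fs/2 = 12.95 kHz, folds to fs − 17.5 kHz = 8.4 kHz.
17.5 kHz > fs/2 = 12.95 kHz, folds to fs − 17.5 kHz = 8.4 kHz.
84.5 kHz mod fs = 6.8 kHz.
6.8 kHz ≤ fs/2 = 12.95 kHz, appears at 6.8 kHz.
11.7 kHz ≤ fs/2 = 12.95 kHz, passes unchanged.
Distinct values: {6.8 kHz, 8.4 kHz, 11.7 kHz}.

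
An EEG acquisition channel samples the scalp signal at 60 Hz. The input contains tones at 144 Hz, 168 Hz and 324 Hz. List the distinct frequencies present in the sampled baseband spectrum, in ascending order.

12 Hz, 24 Hz

fs/2 = 30 Hz.
144 Hz mod fs = 24 Hz.
24 Hz ≤ fs/2 = 30 Hz, appears at 24 Hz.
168 Hz mod fs = 48 Hz.
48 Hz > fs/2 = 30 Hz, folds to fs − 48 Hz = 12 Hz.
324 Hz mod fs = 24 Hz.
24 Hz ≤ fs/2 = 30 Hz, appears at 24 Hz.
Distinct values: {12 Hz, 24 Hz}.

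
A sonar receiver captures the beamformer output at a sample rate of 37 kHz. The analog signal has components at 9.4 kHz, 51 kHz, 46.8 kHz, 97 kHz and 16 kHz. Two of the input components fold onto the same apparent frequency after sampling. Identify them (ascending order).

fs/2 = 18.5 kHz.
9.4 kHz ≤ fs/2 = 18.5 kHz, passes unchanged.
51 kHz mod fs = 14 kHz.
14 kHz ≤ fs/2 = 18.5 kHz, appears at 14 kHz.
46.8 kHz mod fs = 9.8 kHz.
9.8 kHz ≤ fs/2 = 18.5 kHz, appears at 9.8 kHz.
97 kHz mod fs = 23 kHz.
23 kHz > fs/2 = 18.5 kHz, folds to fs − 23 kHz = 14 kHz.
16 kHz ≤ fs/2 = 18.5 kHz, passes unchanged.
51 kHz and 97 kHz both map to 14 kHz.

51 kHz, 97 kHz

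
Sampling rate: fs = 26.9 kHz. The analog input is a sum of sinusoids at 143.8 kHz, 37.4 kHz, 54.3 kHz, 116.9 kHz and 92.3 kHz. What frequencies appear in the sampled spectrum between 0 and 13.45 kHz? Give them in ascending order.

fs/2 = 13.45 kHz.
143.8 kHz mod fs = 9.3 kHz.
9.3 kHz ≤ fs/2 = 13.45 kHz, appears at 9.3 kHz.
37.4 kHz mod fs = 10.5 kHz.
10.5 kHz ≤ fs/2 = 13.45 kHz, appears at 10.5 kHz.
54.3 kHz mod fs = 0.5 kHz.
0.5 kHz ≤ fs/2 = 13.45 kHz, appears at 0.5 kHz.
116.9 kHz mod fs = 9.3 kHz.
9.3 kHz ≤ fs/2 = 13.45 kHz, appears at 9.3 kHz.
92.3 kHz mod fs = 11.6 kHz.
11.6 kHz ≤ fs/2 = 13.45 kHz, appears at 11.6 kHz.
Distinct values: {0.5 kHz, 9.3 kHz, 10.5 kHz, 11.6 kHz}.

0.5 kHz, 9.3 kHz, 10.5 kHz, 11.6 kHz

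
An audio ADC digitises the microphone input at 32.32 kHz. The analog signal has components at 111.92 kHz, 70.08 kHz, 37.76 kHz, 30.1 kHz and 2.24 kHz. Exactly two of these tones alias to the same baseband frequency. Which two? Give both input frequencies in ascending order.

fs/2 = 16.16 kHz.
111.92 kHz mod fs = 14.96 kHz.
14.96 kHz ≤ fs/2 = 16.16 kHz, appears at 14.96 kHz.
70.08 kHz mod fs = 5.44 kHz.
5.44 kHz ≤ fs/2 = 16.16 kHz, appears at 5.44 kHz.
37.76 kHz mod fs = 5.44 kHz.
5.44 kHz ≤ fs/2 = 16.16 kHz, appears at 5.44 kHz.
30.1 kHz > fs/2 = 16.16 kHz, folds to fs − 30.1 kHz = 2.22 kHz.
2.24 kHz ≤ fs/2 = 16.16 kHz, passes unchanged.
37.76 kHz and 70.08 kHz both map to 5.44 kHz.

37.76 kHz, 70.08 kHz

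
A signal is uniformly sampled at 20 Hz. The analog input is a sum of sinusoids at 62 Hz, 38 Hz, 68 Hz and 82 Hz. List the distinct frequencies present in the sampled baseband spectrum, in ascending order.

fs/2 = 10 Hz.
62 Hz mod fs = 2 Hz.
2 Hz ≤ fs/2 = 10 Hz, appears at 2 Hz.
38 Hz mod fs = 18 Hz.
18 Hz > fs/2 = 10 Hz, folds to fs − 18 Hz = 2 Hz.
68 Hz mod fs = 8 Hz.
8 Hz ≤ fs/2 = 10 Hz, appears at 8 Hz.
82 Hz mod fs = 2 Hz.
2 Hz ≤ fs/2 = 10 Hz, appears at 2 Hz.
Distinct values: {2 Hz, 8 Hz}.

2 Hz, 8 Hz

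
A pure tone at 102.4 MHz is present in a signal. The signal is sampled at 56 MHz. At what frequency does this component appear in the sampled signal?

102.4 MHz mod fs = 46.4 MHz.
46.4 MHz > fs/2 = 28 MHz, folds to fs − 46.4 MHz = 9.6 MHz.

9.6 MHz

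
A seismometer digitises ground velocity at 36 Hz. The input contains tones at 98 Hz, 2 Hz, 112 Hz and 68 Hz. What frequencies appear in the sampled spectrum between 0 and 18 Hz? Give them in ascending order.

2 Hz, 4 Hz, 10 Hz

fs/2 = 18 Hz.
98 Hz mod fs = 26 Hz.
26 Hz > fs/2 = 18 Hz, folds to fs − 26 Hz = 10 Hz.
2 Hz ≤ fs/2 = 18 Hz, passes unchanged.
112 Hz mod fs = 4 Hz.
4 Hz ≤ fs/2 = 18 Hz, appears at 4 Hz.
68 Hz mod fs = 32 Hz.
32 Hz > fs/2 = 18 Hz, folds to fs − 32 Hz = 4 Hz.
Distinct values: {2 Hz, 4 Hz, 10 Hz}.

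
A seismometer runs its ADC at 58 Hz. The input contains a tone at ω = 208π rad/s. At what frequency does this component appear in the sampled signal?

ω = 208π rad/s → f = ω/(2π) = 104 Hz.
104 Hz mod fs = 46 Hz.
46 Hz > fs/2 = 29 Hz, folds to fs − 46 Hz = 12 Hz.

12 Hz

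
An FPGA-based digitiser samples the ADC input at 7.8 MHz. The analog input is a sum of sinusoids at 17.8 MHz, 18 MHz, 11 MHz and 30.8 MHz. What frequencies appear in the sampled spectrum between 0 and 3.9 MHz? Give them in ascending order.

0.4 MHz, 2.2 MHz, 2.4 MHz, 3.2 MHz

fs/2 = 3.9 MHz.
17.8 MHz mod fs = 2.2 MHz.
2.2 MHz ≤ fs/2 = 3.9 MHz, appears at 2.2 MHz.
18 MHz mod fs = 2.4 MHz.
2.4 MHz ≤ fs/2 = 3.9 MHz, appears at 2.4 MHz.
11 MHz mod fs = 3.2 MHz.
3.2 MHz ≤ fs/2 = 3.9 MHz, appears at 3.2 MHz.
30.8 MHz mod fs = 7.4 MHz.
7.4 MHz > fs/2 = 3.9 MHz, folds to fs − 7.4 MHz = 0.4 MHz.
Distinct values: {0.4 MHz, 2.2 MHz, 2.4 MHz, 3.2 MHz}.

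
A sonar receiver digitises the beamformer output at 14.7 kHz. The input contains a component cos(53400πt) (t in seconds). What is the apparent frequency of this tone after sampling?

2.7 kHz

ω = 53400π rad/s → f = ω/(2π) = 26700 Hz = 26.7 kHz.
26.7 kHz mod fs = 12 kHz.
12 kHz > fs/2 = 7.35 kHz, folds to fs − 12 kHz = 2.7 kHz.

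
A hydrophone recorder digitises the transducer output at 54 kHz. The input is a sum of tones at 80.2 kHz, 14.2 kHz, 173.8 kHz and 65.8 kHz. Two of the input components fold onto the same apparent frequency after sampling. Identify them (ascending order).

65.8 kHz, 173.8 kHz

fs/2 = 27 kHz.
80.2 kHz mod fs = 26.2 kHz.
26.2 kHz ≤ fs/2 = 27 kHz, appears at 26.2 kHz.
14.2 kHz ≤ fs/2 = 27 kHz, passes unchanged.
173.8 kHz mod fs = 11.8 kHz.
11.8 kHz ≤ fs/2 = 27 kHz, appears at 11.8 kHz.
65.8 kHz mod fs = 11.8 kHz.
11.8 kHz ≤ fs/2 = 27 kHz, appears at 11.8 kHz.
65.8 kHz and 173.8 kHz both map to 11.8 kHz.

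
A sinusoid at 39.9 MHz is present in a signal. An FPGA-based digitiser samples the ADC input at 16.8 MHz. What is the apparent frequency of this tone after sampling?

6.3 MHz

39.9 MHz mod fs = 6.3 MHz.
6.3 MHz ≤ fs/2 = 8.4 MHz, appears at 6.3 MHz.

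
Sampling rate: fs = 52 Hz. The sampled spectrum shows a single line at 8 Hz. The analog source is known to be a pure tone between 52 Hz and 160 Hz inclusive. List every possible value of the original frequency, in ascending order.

Frequencies that alias to 8 Hz are k·fs ± 8 Hz for integer k ≥ 0.
k=0: 8 Hz.
k=1: 44 Hz, 60 Hz.
k=2: 96 Hz, 112 Hz.
k=3: 148 Hz, 164 Hz.
k=4: 200 Hz, 216 Hz.
Within [52 Hz, 160 Hz]: 60 Hz, 96 Hz, 112 Hz, 148 Hz.

60 Hz, 96 Hz, 112 Hz, 148 Hz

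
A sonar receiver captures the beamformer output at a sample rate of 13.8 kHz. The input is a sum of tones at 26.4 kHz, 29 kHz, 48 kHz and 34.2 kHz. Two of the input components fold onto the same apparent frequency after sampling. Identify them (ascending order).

34.2 kHz, 48 kHz

fs/2 = 6.9 kHz.
26.4 kHz mod fs = 12.6 kHz.
12.6 kHz > fs/2 = 6.9 kHz, folds to fs − 12.6 kHz = 1.2 kHz.
29 kHz mod fs = 1.4 kHz.
1.4 kHz ≤ fs/2 = 6.9 kHz, appears at 1.4 kHz.
48 kHz mod fs = 6.6 kHz.
6.6 kHz ≤ fs/2 = 6.9 kHz, appears at 6.6 kHz.
34.2 kHz mod fs = 6.6 kHz.
6.6 kHz ≤ fs/2 = 6.9 kHz, appears at 6.6 kHz.
34.2 kHz and 48 kHz both map to 6.6 kHz.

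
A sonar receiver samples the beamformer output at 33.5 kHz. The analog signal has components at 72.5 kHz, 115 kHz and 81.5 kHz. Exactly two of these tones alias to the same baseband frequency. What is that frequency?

fs/2 = 16.75 kHz.
72.5 kHz mod fs = 5.5 kHz.
5.5 kHz ≤ fs/2 = 16.75 kHz, appears at 5.5 kHz.
115 kHz mod fs = 14.5 kHz.
14.5 kHz ≤ fs/2 = 16.75 kHz, appears at 14.5 kHz.
81.5 kHz mod fs = 14.5 kHz.
14.5 kHz ≤ fs/2 = 16.75 kHz, appears at 14.5 kHz.
81.5 kHz and 115 kHz both map to 14.5 kHz.

14.5 kHz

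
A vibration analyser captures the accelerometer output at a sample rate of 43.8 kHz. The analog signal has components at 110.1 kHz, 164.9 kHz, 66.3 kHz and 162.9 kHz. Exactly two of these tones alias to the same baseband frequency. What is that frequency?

fs/2 = 21.9 kHz.
110.1 kHz mod fs = 22.5 kHz.
22.5 kHz > fs/2 = 21.9 kHz, folds to fs − 22.5 kHz = 21.3 kHz.
164.9 kHz mod fs = 33.5 kHz.
33.5 kHz > fs/2 = 21.9 kHz, folds to fs − 33.5 kHz = 10.3 kHz.
66.3 kHz mod fs = 22.5 kHz.
22.5 kHz > fs/2 = 21.9 kHz, folds to fs − 22.5 kHz = 21.3 kHz.
162.9 kHz mod fs = 31.5 kHz.
31.5 kHz > fs/2 = 21.9 kHz, folds to fs − 31.5 kHz = 12.3 kHz.
66.3 kHz and 110.1 kHz both map to 21.3 kHz.

21.3 kHz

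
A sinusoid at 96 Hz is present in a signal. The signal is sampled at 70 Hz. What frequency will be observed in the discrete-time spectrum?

26 Hz

96 Hz mod fs = 26 Hz.
26 Hz ≤ fs/2 = 35 Hz, appears at 26 Hz.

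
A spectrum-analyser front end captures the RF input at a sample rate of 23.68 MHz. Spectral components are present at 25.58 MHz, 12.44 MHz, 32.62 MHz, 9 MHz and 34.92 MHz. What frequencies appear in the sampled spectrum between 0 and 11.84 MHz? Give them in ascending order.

1.9 MHz, 8.94 MHz, 9 MHz, 11.24 MHz

fs/2 = 11.84 MHz.
25.58 MHz mod fs = 1.9 MHz.
1.9 MHz ≤ fs/2 = 11.84 MHz, appears at 1.9 MHz.
12.44 MHz > fs/2 = 11.84 MHz, folds to fs − 12.44 MHz = 11.24 MHz.
32.62 MHz mod fs = 8.94 MHz.
8.94 MHz ≤ fs/2 = 11.84 MHz, appears at 8.94 MHz.
9 MHz ≤ fs/2 = 11.84 MHz, passes unchanged.
34.92 MHz mod fs = 11.24 MHz.
11.24 MHz ≤ fs/2 = 11.84 MHz, appears at 11.24 MHz.
Distinct values: {1.9 MHz, 8.94 MHz, 9 MHz, 11.24 MHz}.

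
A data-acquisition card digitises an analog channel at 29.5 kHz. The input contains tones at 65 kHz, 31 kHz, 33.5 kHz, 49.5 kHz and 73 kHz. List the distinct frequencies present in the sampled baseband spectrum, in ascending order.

1.5 kHz, 4 kHz, 6 kHz, 9.5 kHz, 14 kHz

fs/2 = 14.75 kHz.
65 kHz mod fs = 6 kHz.
6 kHz ≤ fs/2 = 14.75 kHz, appears at 6 kHz.
31 kHz mod fs = 1.5 kHz.
1.5 kHz ≤ fs/2 = 14.75 kHz, appears at 1.5 kHz.
33.5 kHz mod fs = 4 kHz.
4 kHz ≤ fs/2 = 14.75 kHz, appears at 4 kHz.
49.5 kHz mod fs = 20 kHz.
20 kHz > fs/2 = 14.75 kHz, folds to fs − 20 kHz = 9.5 kHz.
73 kHz mod fs = 14 kHz.
14 kHz ≤ fs/2 = 14.75 kHz, appears at 14 kHz.
Distinct values: {1.5 kHz, 4 kHz, 6 kHz, 9.5 kHz, 14 kHz}.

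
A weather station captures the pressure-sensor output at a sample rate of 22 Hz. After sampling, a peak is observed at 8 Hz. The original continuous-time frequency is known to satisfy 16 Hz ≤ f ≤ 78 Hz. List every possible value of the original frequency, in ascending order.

30 Hz, 36 Hz, 52 Hz, 58 Hz, 74 Hz

Frequencies that alias to 8 Hz are k·fs ± 8 Hz for integer k ≥ 0.
k=0: 8 Hz.
k=1: 14 Hz, 30 Hz.
k=2: 36 Hz, 52 Hz.
k=3: 58 Hz, 74 Hz.
k=4: 80 Hz, 96 Hz.
Within [16 Hz, 78 Hz]: 30 Hz, 36 Hz, 52 Hz, 58 Hz, 74 Hz.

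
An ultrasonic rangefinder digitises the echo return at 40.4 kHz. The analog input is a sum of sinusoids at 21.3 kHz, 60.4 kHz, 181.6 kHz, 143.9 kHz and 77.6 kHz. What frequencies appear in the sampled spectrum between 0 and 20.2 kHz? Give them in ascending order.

3.2 kHz, 17.7 kHz, 19.1 kHz, 20 kHz

fs/2 = 20.2 kHz.
21.3 kHz > fs/2 = 20.2 kHz, folds to fs − 21.3 kHz = 19.1 kHz.
60.4 kHz mod fs = 20 kHz.
20 kHz ≤ fs/2 = 20.2 kHz, appears at 20 kHz.
181.6 kHz mod fs = 20 kHz.
20 kHz ≤ fs/2 = 20.2 kHz, appears at 20 kHz.
143.9 kHz mod fs = 22.7 kHz.
22.7 kHz > fs/2 = 20.2 kHz, folds to fs − 22.7 kHz = 17.7 kHz.
77.6 kHz mod fs = 37.2 kHz.
37.2 kHz > fs/2 = 20.2 kHz, folds to fs − 37.2 kHz = 3.2 kHz.
Distinct values: {3.2 kHz, 17.7 kHz, 19.1 kHz, 20 kHz}.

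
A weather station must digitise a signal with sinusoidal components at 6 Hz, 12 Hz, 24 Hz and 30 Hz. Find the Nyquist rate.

60 Hz

Highest-frequency component: 30 Hz.
Nyquist rate = 2 × 30 Hz = 60 Hz.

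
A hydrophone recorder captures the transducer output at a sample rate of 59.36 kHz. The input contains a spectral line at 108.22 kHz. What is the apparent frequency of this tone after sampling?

10.5 kHz

108.22 kHz mod fs = 48.86 kHz.
48.86 kHz > fs/2 = 29.68 kHz, folds to fs − 48.86 kHz = 10.5 kHz.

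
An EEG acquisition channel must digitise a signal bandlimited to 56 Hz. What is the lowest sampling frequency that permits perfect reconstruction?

112 Hz

Nyquist rate = 2 × 56 Hz = 112 Hz.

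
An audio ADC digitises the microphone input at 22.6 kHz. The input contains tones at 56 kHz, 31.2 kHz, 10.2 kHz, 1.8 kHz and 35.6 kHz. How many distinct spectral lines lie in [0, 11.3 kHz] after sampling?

5

fs/2 = 11.3 kHz.
56 kHz mod fs = 10.8 kHz.
10.8 kHz ≤ fs/2 = 11.3 kHz, appears at 10.8 kHz.
31.2 kHz mod fs = 8.6 kHz.
8.6 kHz ≤ fs/2 = 11.3 kHz, appears at 8.6 kHz.
10.2 kHz ≤ fs/2 = 11.3 kHz, passes unchanged.
1.8 kHz ≤ fs/2 = 11.3 kHz, passes unchanged.
35.6 kHz mod fs = 13 kHz.
13 kHz > fs/2 = 11.3 kHz, folds to fs − 13 kHz = 9.6 kHz.
Distinct values: {1.8 kHz, 8.6 kHz, 9.6 kHz, 10.2 kHz, 10.8 kHz} → 5.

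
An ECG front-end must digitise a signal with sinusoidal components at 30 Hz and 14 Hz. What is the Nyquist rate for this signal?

60 Hz

Highest-frequency component: 30 Hz.
Nyquist rate = 2 × 30 Hz = 60 Hz.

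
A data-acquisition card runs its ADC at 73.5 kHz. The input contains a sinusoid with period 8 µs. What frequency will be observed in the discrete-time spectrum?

T = 8 µs → f = 1/T = 125 kHz.
125 kHz mod fs = 51.5 kHz.
51.5 kHz > fs/2 = 36.75 kHz, folds to fs − 51.5 kHz = 22 kHz.

22 kHz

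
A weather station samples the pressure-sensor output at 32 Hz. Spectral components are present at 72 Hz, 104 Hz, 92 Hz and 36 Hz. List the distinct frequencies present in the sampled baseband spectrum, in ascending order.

4 Hz, 8 Hz

fs/2 = 16 Hz.
72 Hz mod fs = 8 Hz.
8 Hz ≤ fs/2 = 16 Hz, appears at 8 Hz.
104 Hz mod fs = 8 Hz.
8 Hz ≤ fs/2 = 16 Hz, appears at 8 Hz.
92 Hz mod fs = 28 Hz.
28 Hz > fs/2 = 16 Hz, folds to fs − 28 Hz = 4 Hz.
36 Hz mod fs = 4 Hz.
4 Hz ≤ fs/2 = 16 Hz, appears at 4 Hz.
Distinct values: {4 Hz, 8 Hz}.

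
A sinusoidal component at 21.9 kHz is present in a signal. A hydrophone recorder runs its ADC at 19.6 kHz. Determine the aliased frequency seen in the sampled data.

21.9 kHz mod fs = 2.3 kHz.
2.3 kHz ≤ fs/2 = 9.8 kHz, appears at 2.3 kHz.

2.3 kHz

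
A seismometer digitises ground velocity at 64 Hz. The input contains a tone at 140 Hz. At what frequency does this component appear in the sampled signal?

12 Hz

140 Hz mod fs = 12 Hz.
12 Hz ≤ fs/2 = 32 Hz, appears at 12 Hz.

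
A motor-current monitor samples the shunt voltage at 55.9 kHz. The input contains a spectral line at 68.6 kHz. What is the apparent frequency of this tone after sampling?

12.7 kHz

68.6 kHz mod fs = 12.7 kHz.
12.7 kHz ≤ fs/2 = 27.95 kHz, appears at 12.7 kHz.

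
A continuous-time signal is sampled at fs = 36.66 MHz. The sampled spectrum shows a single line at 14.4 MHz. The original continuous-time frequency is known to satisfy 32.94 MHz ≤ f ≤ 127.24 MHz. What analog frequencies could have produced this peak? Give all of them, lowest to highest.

51.06 MHz, 58.92 MHz, 87.72 MHz, 95.58 MHz, 124.38 MHz

Frequencies that alias to 14.4 MHz are k·fs ± 14.4 MHz for integer k ≥ 0.
k=0: 14.4 MHz.
k=1: 22.26 MHz, 51.06 MHz.
k=2: 58.92 MHz, 87.72 MHz.
k=3: 95.58 MHz, 124.38 MHz.
k=4: 132.24 MHz, 161.04 MHz.
Within [32.94 MHz, 127.24 MHz]: 51.06 MHz, 58.92 MHz, 87.72 MHz, 95.58 MHz, 124.38 MHz.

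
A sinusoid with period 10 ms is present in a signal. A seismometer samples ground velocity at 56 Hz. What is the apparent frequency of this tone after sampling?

T = 10 ms → f = 1/T = 100 Hz.
100 Hz mod fs = 44 Hz.
44 Hz > fs/2 = 28 Hz, folds to fs − 44 Hz = 12 Hz.

12 Hz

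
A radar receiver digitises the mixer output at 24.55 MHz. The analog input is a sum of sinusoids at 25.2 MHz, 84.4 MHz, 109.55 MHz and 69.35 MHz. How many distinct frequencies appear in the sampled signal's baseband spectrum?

fs/2 = 12.275 MHz.
25.2 MHz mod fs = 0.65 MHz.
0.65 MHz ≤ fs/2 = 12.275 MHz, appears at 0.65 MHz.
84.4 MHz mod fs = 10.75 MHz.
10.75 MHz ≤ fs/2 = 12.275 MHz, appears at 10.75 MHz.
109.55 MHz mod fs = 11.35 MHz.
11.35 MHz ≤ fs/2 = 12.275 MHz, appears at 11.35 MHz.
69.35 MHz mod fs = 20.25 MHz.
20.25 MHz > fs/2 = 12.275 MHz, folds to fs − 20.25 MHz = 4.3 MHz.
Distinct values: {0.65 MHz, 4.3 MHz, 10.75 MHz, 11.35 MHz} → 4.

4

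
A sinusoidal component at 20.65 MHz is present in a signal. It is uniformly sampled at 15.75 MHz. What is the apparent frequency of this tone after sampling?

20.65 MHz mod fs = 4.9 MHz.
4.9 MHz ≤ fs/2 = 7.875 MHz, appears at 4.9 MHz.

4.9 MHz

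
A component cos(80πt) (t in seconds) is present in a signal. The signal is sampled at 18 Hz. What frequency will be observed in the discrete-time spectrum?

4 Hz

ω = 80π rad/s → f = ω/(2π) = 40 Hz.
40 Hz mod fs = 4 Hz.
4 Hz ≤ fs/2 = 9 Hz, appears at 4 Hz.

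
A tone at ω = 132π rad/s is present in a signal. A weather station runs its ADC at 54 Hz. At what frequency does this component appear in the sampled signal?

12 Hz

ω = 132π rad/s → f = ω/(2π) = 66 Hz.
66 Hz mod fs = 12 Hz.
12 Hz ≤ fs/2 = 27 Hz, appears at 12 Hz.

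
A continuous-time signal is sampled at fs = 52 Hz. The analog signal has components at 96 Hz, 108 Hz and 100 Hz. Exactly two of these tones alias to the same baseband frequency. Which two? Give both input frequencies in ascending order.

100 Hz, 108 Hz

fs/2 = 26 Hz.
96 Hz mod fs = 44 Hz.
44 Hz > fs/2 = 26 Hz, folds to fs − 44 Hz = 8 Hz.
108 Hz mod fs = 4 Hz.
4 Hz ≤ fs/2 = 26 Hz, appears at 4 Hz.
100 Hz mod fs = 48 Hz.
48 Hz > fs/2 = 26 Hz, folds to fs − 48 Hz = 4 Hz.
100 Hz and 108 Hz both map to 4 Hz.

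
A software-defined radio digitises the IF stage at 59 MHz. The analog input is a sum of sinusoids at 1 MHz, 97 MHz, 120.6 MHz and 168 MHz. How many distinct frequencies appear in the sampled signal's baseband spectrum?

4

fs/2 = 29.5 MHz.
1 MHz ≤ fs/2 = 29.5 MHz, passes unchanged.
97 MHz mod fs = 38 MHz.
38 MHz > fs/2 = 29.5 MHz, folds to fs − 38 MHz = 21 MHz.
120.6 MHz mod fs = 2.6 MHz.
2.6 MHz ≤ fs/2 = 29.5 MHz, appears at 2.6 MHz.
168 MHz mod fs = 50 MHz.
50 MHz > fs/2 = 29.5 MHz, folds to fs − 50 MHz = 9 MHz.
Distinct values: {1 MHz, 2.6 MHz, 9 MHz, 21 MHz} → 4.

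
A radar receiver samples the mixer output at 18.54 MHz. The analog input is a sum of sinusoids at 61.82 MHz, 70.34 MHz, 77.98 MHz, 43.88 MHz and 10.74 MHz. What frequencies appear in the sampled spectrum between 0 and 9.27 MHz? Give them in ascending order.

fs/2 = 9.27 MHz.
61.82 MHz mod fs = 6.2 MHz.
6.2 MHz ≤ fs/2 = 9.27 MHz, appears at 6.2 MHz.
70.34 MHz mod fs = 14.72 MHz.
14.72 MHz > fs/2 = 9.27 MHz, folds to fs − 14.72 MHz = 3.82 MHz.
77.98 MHz mod fs = 3.82 MHz.
3.82 MHz ≤ fs/2 = 9.27 MHz, appears at 3.82 MHz.
43.88 MHz mod fs = 6.8 MHz.
6.8 MHz ≤ fs/2 = 9.27 MHz, appears at 6.8 MHz.
10.74 MHz > fs/2 = 9.27 MHz, folds to fs − 10.74 MHz = 7.8 MHz.
Distinct values: {3.82 MHz, 6.2 MHz, 6.8 MHz, 7.8 MHz}.

3.82 MHz, 6.2 MHz, 6.8 MHz, 7.8 MHz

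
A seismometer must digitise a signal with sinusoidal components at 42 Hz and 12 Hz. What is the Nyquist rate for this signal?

Highest-frequency component: 42 Hz.
Nyquist rate = 2 × 42 Hz = 84 Hz.

84 Hz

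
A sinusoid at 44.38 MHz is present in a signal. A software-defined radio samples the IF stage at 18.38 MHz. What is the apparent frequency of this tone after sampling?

44.38 MHz mod fs = 7.62 MHz.
7.62 MHz ≤ fs/2 = 9.19 MHz, appears at 7.62 MHz.

7.62 MHz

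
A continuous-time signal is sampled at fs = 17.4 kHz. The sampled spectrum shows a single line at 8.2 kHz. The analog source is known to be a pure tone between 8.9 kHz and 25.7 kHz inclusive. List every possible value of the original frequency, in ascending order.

Frequencies that alias to 8.2 kHz are k·fs ± 8.2 kHz for integer k ≥ 0.
k=0: 8.2 kHz.
k=1: 9.2 kHz, 25.6 kHz.
k=2: 26.6 kHz, 43 kHz.
Within [8.9 kHz, 25.7 kHz]: 9.2 kHz, 25.6 kHz.

9.2 kHz, 25.6 kHz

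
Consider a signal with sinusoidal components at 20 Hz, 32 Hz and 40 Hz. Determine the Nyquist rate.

80 Hz

Highest-frequency component: 40 Hz.
Nyquist rate = 2 × 40 Hz = 80 Hz.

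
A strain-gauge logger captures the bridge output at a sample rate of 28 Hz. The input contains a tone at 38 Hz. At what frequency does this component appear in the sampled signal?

38 Hz mod fs = 10 Hz.
10 Hz ≤ fs/2 = 14 Hz, appears at 10 Hz.

10 Hz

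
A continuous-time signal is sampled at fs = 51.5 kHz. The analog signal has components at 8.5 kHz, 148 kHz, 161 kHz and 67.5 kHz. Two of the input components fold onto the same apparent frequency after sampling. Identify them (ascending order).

148 kHz, 161 kHz

fs/2 = 25.75 kHz.
8.5 kHz ≤ fs/2 = 25.75 kHz, passes unchanged.
148 kHz mod fs = 45 kHz.
45 kHz > fs/2 = 25.75 kHz, folds to fs − 45 kHz = 6.5 kHz.
161 kHz mod fs = 6.5 kHz.
6.5 kHz ≤ fs/2 = 25.75 kHz, appears at 6.5 kHz.
67.5 kHz mod fs = 16 kHz.
16 kHz ≤ fs/2 = 25.75 kHz, appears at 16 kHz.
148 kHz and 161 kHz both map to 6.5 kHz.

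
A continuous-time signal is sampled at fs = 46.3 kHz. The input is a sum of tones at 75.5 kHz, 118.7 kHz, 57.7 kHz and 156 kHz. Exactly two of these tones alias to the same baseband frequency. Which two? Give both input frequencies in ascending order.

fs/2 = 23.15 kHz.
75.5 kHz mod fs = 29.2 kHz.
29.2 kHz > fs/2 = 23.15 kHz, folds to fs − 29.2 kHz = 17.1 kHz.
118.7 kHz mod fs = 26.1 kHz.
26.1 kHz > fs/2 = 23.15 kHz, folds to fs − 26.1 kHz = 20.2 kHz.
57.7 kHz mod fs = 11.4 kHz.
11.4 kHz ≤ fs/2 = 23.15 kHz, appears at 11.4 kHz.
156 kHz mod fs = 17.1 kHz.
17.1 kHz ≤ fs/2 = 23.15 kHz, appears at 17.1 kHz.
75.5 kHz and 156 kHz both map to 17.1 kHz.

75.5 kHz, 156 kHz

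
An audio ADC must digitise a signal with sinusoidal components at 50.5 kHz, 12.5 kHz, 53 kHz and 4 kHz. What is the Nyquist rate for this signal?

Highest-frequency component: 53 kHz.
Nyquist rate = 2 × 53 kHz = 106 kHz.

106 kHz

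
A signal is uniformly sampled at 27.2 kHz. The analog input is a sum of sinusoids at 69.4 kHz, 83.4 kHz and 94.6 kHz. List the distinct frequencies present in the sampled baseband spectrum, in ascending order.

1.8 kHz, 12.2 kHz, 13 kHz

fs/2 = 13.6 kHz.
69.4 kHz mod fs = 15 kHz.
15 kHz > fs/2 = 13.6 kHz, folds to fs − 15 kHz = 12.2 kHz.
83.4 kHz mod fs = 1.8 kHz.
1.8 kHz ≤ fs/2 = 13.6 kHz, appears at 1.8 kHz.
94.6 kHz mod fs = 13 kHz.
13 kHz ≤ fs/2 = 13.6 kHz, appears at 13 kHz.
Distinct values: {1.8 kHz, 12.2 kHz, 13 kHz}.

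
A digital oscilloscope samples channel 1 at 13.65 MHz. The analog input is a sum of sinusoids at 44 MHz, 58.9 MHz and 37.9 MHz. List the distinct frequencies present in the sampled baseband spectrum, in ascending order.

3.05 MHz, 4.3 MHz

fs/2 = 6.825 MHz.
44 MHz mod fs = 3.05 MHz.
3.05 MHz ≤ fs/2 = 6.825 MHz, appears at 3.05 MHz.
58.9 MHz mod fs = 4.3 MHz.
4.3 MHz ≤ fs/2 = 6.825 MHz, appears at 4.3 MHz.
37.9 MHz mod fs = 10.6 MHz.
10.6 MHz > fs/2 = 6.825 MHz, folds to fs − 10.6 MHz = 3.05 MHz.
Distinct values: {3.05 MHz, 4.3 MHz}.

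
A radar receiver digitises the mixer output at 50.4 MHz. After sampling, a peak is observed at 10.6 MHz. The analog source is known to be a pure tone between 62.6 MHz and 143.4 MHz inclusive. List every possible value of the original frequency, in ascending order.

90.2 MHz, 111.4 MHz, 140.6 MHz

Frequencies that alias to 10.6 MHz are k·fs ± 10.6 MHz for integer k ≥ 0.
k=0: 10.6 MHz.
k=1: 39.8 MHz, 61 MHz.
k=2: 90.2 MHz, 111.4 MHz.
k=3: 140.6 MHz, 161.8 MHz.
k=4: 191 MHz, 212.2 MHz.
Within [62.6 MHz, 143.4 MHz]: 90.2 MHz, 111.4 MHz, 140.6 MHz.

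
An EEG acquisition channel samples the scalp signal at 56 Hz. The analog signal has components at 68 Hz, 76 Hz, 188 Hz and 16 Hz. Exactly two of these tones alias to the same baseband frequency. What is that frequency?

fs/2 = 28 Hz.
68 Hz mod fs = 12 Hz.
12 Hz ≤ fs/2 = 28 Hz, appears at 12 Hz.
76 Hz mod fs = 20 Hz.
20 Hz ≤ fs/2 = 28 Hz, appears at 20 Hz.
188 Hz mod fs = 20 Hz.
20 Hz ≤ fs/2 = 28 Hz, appears at 20 Hz.
16 Hz ≤ fs/2 = 28 Hz, passes unchanged.
76 Hz and 188 Hz both map to 20 Hz.

20 Hz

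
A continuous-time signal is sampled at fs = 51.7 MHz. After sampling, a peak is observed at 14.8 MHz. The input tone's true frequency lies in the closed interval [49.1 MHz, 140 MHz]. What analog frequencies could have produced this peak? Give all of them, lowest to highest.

66.5 MHz, 88.6 MHz, 118.2 MHz

Frequencies that alias to 14.8 MHz are k·fs ± 14.8 MHz for integer k ≥ 0.
k=0: 14.8 MHz.
k=1: 36.9 MHz, 66.5 MHz.
k=2: 88.6 MHz, 118.2 MHz.
k=3: 140.3 MHz, 169.9 MHz.
Within [49.1 MHz, 140 MHz]: 66.5 MHz, 88.6 MHz, 118.2 MHz.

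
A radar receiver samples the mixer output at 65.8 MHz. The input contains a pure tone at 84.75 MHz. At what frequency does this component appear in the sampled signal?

84.75 MHz mod fs = 18.95 MHz.
18.95 MHz ≤ fs/2 = 32.9 MHz, appears at 18.95 MHz.

18.95 MHz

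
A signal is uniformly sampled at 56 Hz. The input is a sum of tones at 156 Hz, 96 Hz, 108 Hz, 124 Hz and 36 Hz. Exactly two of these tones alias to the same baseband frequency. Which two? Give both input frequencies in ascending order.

124 Hz, 156 Hz

fs/2 = 28 Hz.
156 Hz mod fs = 44 Hz.
44 Hz > fs/2 = 28 Hz, folds to fs − 44 Hz = 12 Hz.
96 Hz mod fs = 40 Hz.
40 Hz > fs/2 = 28 Hz, folds to fs − 40 Hz = 16 Hz.
108 Hz mod fs = 52 Hz.
52 Hz > fs/2 = 28 Hz, folds to fs − 52 Hz = 4 Hz.
124 Hz mod fs = 12 Hz.
12 Hz ≤ fs/2 = 28 Hz, appears at 12 Hz.
36 Hz > fs/2 = 28 Hz, folds to fs − 36 Hz = 20 Hz.
124 Hz and 156 Hz both map to 12 Hz.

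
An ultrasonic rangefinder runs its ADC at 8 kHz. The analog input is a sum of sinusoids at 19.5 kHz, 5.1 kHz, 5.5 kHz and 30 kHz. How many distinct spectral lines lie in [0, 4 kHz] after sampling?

4

fs/2 = 4 kHz.
19.5 kHz mod fs = 3.5 kHz.
3.5 kHz ≤ fs/2 = 4 kHz, appears at 3.5 kHz.
5.1 kHz > fs/2 = 4 kHz, folds to fs − 5.1 kHz = 2.9 kHz.
5.5 kHz > fs/2 = 4 kHz, folds to fs − 5.5 kHz = 2.5 kHz.
30 kHz mod fs = 6 kHz.
6 kHz > fs/2 = 4 kHz, folds to fs − 6 kHz = 2 kHz.
Distinct values: {2 kHz, 2.5 kHz, 2.9 kHz, 3.5 kHz} → 4.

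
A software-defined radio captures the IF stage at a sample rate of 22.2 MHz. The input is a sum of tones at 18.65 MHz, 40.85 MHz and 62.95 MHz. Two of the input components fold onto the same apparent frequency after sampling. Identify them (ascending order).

fs/2 = 11.1 MHz.
18.65 MHz > fs/2 = 11.1 MHz, folds to fs − 18.65 MHz = 3.55 MHz.
40.85 MHz mod fs = 18.65 MHz.
18.65 MHz > fs/2 = 11.1 MHz, folds to fs − 18.65 MHz = 3.55 MHz.
62.95 MHz mod fs = 18.55 MHz.
18.55 MHz > fs/2 = 11.1 MHz, folds to fs − 18.55 MHz = 3.65 MHz.
18.65 MHz and 40.85 MHz both map to 3.55 MHz.

18.65 MHz, 40.85 MHz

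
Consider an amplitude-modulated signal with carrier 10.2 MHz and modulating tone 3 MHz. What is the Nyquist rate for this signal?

26.4 MHz

AM sidebands sit at fc ± fm = 7.2 MHz and 13.2 MHz.
Highest-frequency component: 13.2 MHz.
Nyquist rate = 2 × 13.2 MHz = 26.4 MHz.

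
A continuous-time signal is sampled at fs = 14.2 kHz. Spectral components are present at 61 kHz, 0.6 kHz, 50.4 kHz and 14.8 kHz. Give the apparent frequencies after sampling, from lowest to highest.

fs/2 = 7.1 kHz.
61 kHz mod fs = 4.2 kHz.
4.2 kHz ≤ fs/2 = 7.1 kHz, appears at 4.2 kHz.
0.6 kHz ≤ fs/2 = 7.1 kHz, passes unchanged.
50.4 kHz mod fs = 7.8 kHz.
7.8 kHz > fs/2 = 7.1 kHz, folds to fs − 7.8 kHz = 6.4 kHz.
14.8 kHz mod fs = 0.6 kHz.
0.6 kHz ≤ fs/2 = 7.1 kHz, appears at 0.6 kHz.
Distinct values: {0.6 kHz, 4.2 kHz, 6.4 kHz}.

0.6 kHz, 4.2 kHz, 6.4 kHz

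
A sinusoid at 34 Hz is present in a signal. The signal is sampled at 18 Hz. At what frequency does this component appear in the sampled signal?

34 Hz mod fs = 16 Hz.
16 Hz > fs/2 = 9 Hz, folds to fs − 16 Hz = 2 Hz.

2 Hz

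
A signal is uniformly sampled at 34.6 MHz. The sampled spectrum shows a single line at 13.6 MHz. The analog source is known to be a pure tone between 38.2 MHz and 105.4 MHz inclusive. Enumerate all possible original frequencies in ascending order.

Frequencies that alias to 13.6 MHz are k·fs ± 13.6 MHz for integer k ≥ 0.
k=0: 13.6 MHz.
k=1: 21 MHz, 48.2 MHz.
k=2: 55.6 MHz, 82.8 MHz.
k=3: 90.2 MHz, 117.4 MHz.
k=4: 124.8 MHz, 152 MHz.
Within [38.2 MHz, 105.4 MHz]: 48.2 MHz, 55.6 MHz, 82.8 MHz, 90.2 MHz.

48.2 MHz, 55.6 MHz, 82.8 MHz, 90.2 MHz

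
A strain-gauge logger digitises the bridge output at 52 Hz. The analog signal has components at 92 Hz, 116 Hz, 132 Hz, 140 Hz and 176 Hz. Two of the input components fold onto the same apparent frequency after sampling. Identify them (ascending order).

fs/2 = 26 Hz.
92 Hz mod fs = 40 Hz.
40 Hz > fs/2 = 26 Hz, folds to fs − 40 Hz = 12 Hz.
116 Hz mod fs = 12 Hz.
12 Hz ≤ fs/2 = 26 Hz, appears at 12 Hz.
132 Hz mod fs = 28 Hz.
28 Hz > fs/2 = 26 Hz, folds to fs − 28 Hz = 24 Hz.
140 Hz mod fs = 36 Hz.
36 Hz > fs/2 = 26 Hz, folds to fs − 36 Hz = 16 Hz.
176 Hz mod fs = 20 Hz.
20 Hz ≤ fs/2 = 26 Hz, appears at 20 Hz.
92 Hz and 116 Hz both map to 12 Hz.

92 Hz, 116 Hz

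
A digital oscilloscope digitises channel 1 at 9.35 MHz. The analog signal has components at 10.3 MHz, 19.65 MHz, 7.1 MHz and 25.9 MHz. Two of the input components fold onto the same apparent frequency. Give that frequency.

fs/2 = 4.675 MHz.
10.3 MHz mod fs = 0.95 MHz.
0.95 MHz ≤ fs/2 = 4.675 MHz, appears at 0.95 MHz.
19.65 MHz mod fs = 0.95 MHz.
0.95 MHz ≤ fs/2 = 4.675 MHz, appears at 0.95 MHz.
7.1 MHz > fs/2 = 4.675 MHz, folds to fs − 7.1 MHz = 2.25 MHz.
25.9 MHz mod fs = 7.2 MHz.
7.2 MHz > fs/2 = 4.675 MHz, folds to fs − 7.2 MHz = 2.15 MHz.
10.3 MHz and 19.65 MHz both map to 0.95 MHz.

0.95 MHz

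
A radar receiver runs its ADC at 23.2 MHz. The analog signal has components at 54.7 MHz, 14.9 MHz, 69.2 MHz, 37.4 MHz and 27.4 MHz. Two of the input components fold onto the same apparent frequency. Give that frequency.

8.3 MHz

fs/2 = 11.6 MHz.
54.7 MHz mod fs = 8.3 MHz.
8.3 MHz ≤ fs/2 = 11.6 MHz, appears at 8.3 MHz.
14.9 MHz > fs/2 = 11.6 MHz, folds to fs − 14.9 MHz = 8.3 MHz.
69.2 MHz mod fs = 22.8 MHz.
22.8 MHz > fs/2 = 11.6 MHz, folds to fs − 22.8 MHz = 0.4 MHz.
37.4 MHz mod fs = 14.2 MHz.
14.2 MHz > fs/2 = 11.6 MHz, folds to fs − 14.2 MHz = 9 MHz.
27.4 MHz mod fs = 4.2 MHz.
4.2 MHz ≤ fs/2 = 11.6 MHz, appears at 4.2 MHz.
14.9 MHz and 54.7 MHz both map to 8.3 MHz.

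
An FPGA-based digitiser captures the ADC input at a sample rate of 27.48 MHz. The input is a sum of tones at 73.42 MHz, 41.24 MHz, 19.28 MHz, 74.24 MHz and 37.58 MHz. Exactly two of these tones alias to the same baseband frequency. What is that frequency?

8.2 MHz

fs/2 = 13.74 MHz.
73.42 MHz mod fs = 18.46 MHz.
18.46 MHz > fs/2 = 13.74 MHz, folds to fs − 18.46 MHz = 9.02 MHz.
41.24 MHz mod fs = 13.76 MHz.
13.76 MHz > fs/2 = 13.74 MHz, folds to fs − 13.76 MHz = 13.72 MHz.
19.28 MHz > fs/2 = 13.74 MHz, folds to fs − 19.28 MHz = 8.2 MHz.
74.24 MHz mod fs = 19.28 MHz.
19.28 MHz > fs/2 = 13.74 MHz, folds to fs − 19.28 MHz = 8.2 MHz.
37.58 MHz mod fs = 10.1 MHz.
10.1 MHz ≤ fs/2 = 13.74 MHz, appears at 10.1 MHz.
19.28 MHz and 74.24 MHz both map to 8.2 MHz.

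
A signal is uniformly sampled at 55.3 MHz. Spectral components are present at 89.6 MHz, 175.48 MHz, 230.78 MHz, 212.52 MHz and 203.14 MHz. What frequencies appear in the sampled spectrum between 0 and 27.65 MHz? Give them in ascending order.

fs/2 = 27.65 MHz.
89.6 MHz mod fs = 34.3 MHz.
34.3 MHz > fs/2 = 27.65 MHz, folds to fs − 34.3 MHz = 21 MHz.
175.48 MHz mod fs = 9.58 MHz.
9.58 MHz ≤ fs/2 = 27.65 MHz, appears at 9.58 MHz.
230.78 MHz mod fs = 9.58 MHz.
9.58 MHz ≤ fs/2 = 27.65 MHz, appears at 9.58 MHz.
212.52 MHz mod fs = 46.62 MHz.
46.62 MHz > fs/2 = 27.65 MHz, folds to fs − 46.62 MHz = 8.68 MHz.
203.14 MHz mod fs = 37.24 MHz.
37.24 MHz > fs/2 = 27.65 MHz, folds to fs − 37.24 MHz = 18.06 MHz.
Distinct values: {8.68 MHz, 9.58 MHz, 18.06 MHz, 21 MHz}.

8.68 MHz, 9.58 MHz, 18.06 MHz, 21 MHz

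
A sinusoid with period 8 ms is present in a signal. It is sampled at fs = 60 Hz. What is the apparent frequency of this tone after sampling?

5 Hz

T = 8 ms → f = 1/T = 125 Hz.
125 Hz mod fs = 5 Hz.
5 Hz ≤ fs/2 = 30 Hz, appears at 5 Hz.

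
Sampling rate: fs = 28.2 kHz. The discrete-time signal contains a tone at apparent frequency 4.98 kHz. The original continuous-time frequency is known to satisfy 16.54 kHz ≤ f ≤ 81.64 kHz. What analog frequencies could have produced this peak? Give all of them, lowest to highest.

23.22 kHz, 33.18 kHz, 51.42 kHz, 61.38 kHz, 79.62 kHz

Frequencies that alias to 4.98 kHz are k·fs ± 4.98 kHz for integer k ≥ 0.
k=0: 4.98 kHz.
k=1: 23.22 kHz, 33.18 kHz.
k=2: 51.42 kHz, 61.38 kHz.
k=3: 79.62 kHz, 89.58 kHz.
k=4: 107.82 kHz, 117.78 kHz.
Within [16.54 kHz, 81.64 kHz]: 23.22 kHz, 33.18 kHz, 51.42 kHz, 61.38 kHz, 79.62 kHz.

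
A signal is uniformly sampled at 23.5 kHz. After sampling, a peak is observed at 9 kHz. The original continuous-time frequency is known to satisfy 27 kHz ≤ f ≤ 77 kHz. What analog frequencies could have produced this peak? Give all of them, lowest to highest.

Frequencies that alias to 9 kHz are k·fs ± 9 kHz for integer k ≥ 0.
k=0: 9 kHz.
k=1: 14.5 kHz, 32.5 kHz.
k=2: 38 kHz, 56 kHz.
k=3: 61.5 kHz, 79.5 kHz.
k=4: 85 kHz, 103 kHz.
Within [27 kHz, 77 kHz]: 32.5 kHz, 38 kHz, 56 kHz, 61.5 kHz.

32.5 kHz, 38 kHz, 56 kHz, 61.5 kHz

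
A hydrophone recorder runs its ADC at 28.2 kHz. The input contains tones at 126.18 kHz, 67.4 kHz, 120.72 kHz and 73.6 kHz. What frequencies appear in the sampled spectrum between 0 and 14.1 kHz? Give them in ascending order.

7.92 kHz, 11 kHz, 13.38 kHz

fs/2 = 14.1 kHz.
126.18 kHz mod fs = 13.38 kHz.
13.38 kHz ≤ fs/2 = 14.1 kHz, appears at 13.38 kHz.
67.4 kHz mod fs = 11 kHz.
11 kHz ≤ fs/2 = 14.1 kHz, appears at 11 kHz.
120.72 kHz mod fs = 7.92 kHz.
7.92 kHz ≤ fs/2 = 14.1 kHz, appears at 7.92 kHz.
73.6 kHz mod fs = 17.2 kHz.
17.2 kHz > fs/2 = 14.1 kHz, folds to fs − 17.2 kHz = 11 kHz.
Distinct values: {7.92 kHz, 11 kHz, 13.38 kHz}.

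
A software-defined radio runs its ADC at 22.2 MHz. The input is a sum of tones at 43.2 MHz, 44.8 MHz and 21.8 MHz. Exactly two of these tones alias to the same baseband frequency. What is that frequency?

fs/2 = 11.1 MHz.
43.2 MHz mod fs = 21 MHz.
21 MHz > fs/2 = 11.1 MHz, folds to fs − 21 MHz = 1.2 MHz.
44.8 MHz mod fs = 0.4 MHz.
0.4 MHz ≤ fs/2 = 11.1 MHz, appears at 0.4 MHz.
21.8 MHz > fs/2 = 11.1 MHz, folds to fs − 21.8 MHz = 0.4 MHz.
21.8 MHz and 44.8 MHz both map to 0.4 MHz.

0.4 MHz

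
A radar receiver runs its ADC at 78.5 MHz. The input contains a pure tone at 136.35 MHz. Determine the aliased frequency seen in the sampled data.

20.65 MHz

136.35 MHz mod fs = 57.85 MHz.
57.85 MHz > fs/2 = 39.25 MHz, folds to fs − 57.85 MHz = 20.65 MHz.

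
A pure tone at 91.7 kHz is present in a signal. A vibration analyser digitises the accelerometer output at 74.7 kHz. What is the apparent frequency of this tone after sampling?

91.7 kHz mod fs = 17 kHz.
17 kHz ≤ fs/2 = 37.35 kHz, appears at 17 kHz.

17 kHz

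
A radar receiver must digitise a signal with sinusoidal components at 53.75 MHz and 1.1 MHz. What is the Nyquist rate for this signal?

107.5 MHz

Highest-frequency component: 53.75 MHz.
Nyquist rate = 2 × 53.75 MHz = 107.5 MHz.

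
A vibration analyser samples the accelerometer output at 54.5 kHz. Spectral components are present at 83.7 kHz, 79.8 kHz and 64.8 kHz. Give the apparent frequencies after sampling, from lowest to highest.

10.3 kHz, 25.3 kHz

fs/2 = 27.25 kHz.
83.7 kHz mod fs = 29.2 kHz.
29.2 kHz > fs/2 = 27.25 kHz, folds to fs − 29.2 kHz = 25.3 kHz.
79.8 kHz mod fs = 25.3 kHz.
25.3 kHz ≤ fs/2 = 27.25 kHz, appears at 25.3 kHz.
64.8 kHz mod fs = 10.3 kHz.
10.3 kHz ≤ fs/2 = 27.25 kHz, appears at 10.3 kHz.
Distinct values: {10.3 kHz, 25.3 kHz}.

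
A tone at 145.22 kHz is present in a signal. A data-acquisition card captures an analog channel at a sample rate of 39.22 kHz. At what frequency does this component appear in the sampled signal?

11.66 kHz

145.22 kHz mod fs = 27.56 kHz.
27.56 kHz > fs/2 = 19.61 kHz, folds to fs − 27.56 kHz = 11.66 kHz.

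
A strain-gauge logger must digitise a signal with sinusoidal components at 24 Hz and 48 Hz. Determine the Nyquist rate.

Highest-frequency component: 48 Hz.
Nyquist rate = 2 × 48 Hz = 96 Hz.

96 Hz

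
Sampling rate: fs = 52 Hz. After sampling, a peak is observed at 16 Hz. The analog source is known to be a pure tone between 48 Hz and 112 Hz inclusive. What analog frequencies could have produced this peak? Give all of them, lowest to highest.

Frequencies that alias to 16 Hz are k·fs ± 16 Hz for integer k ≥ 0.
k=0: 16 Hz.
k=1: 36 Hz, 68 Hz.
k=2: 88 Hz, 120 Hz.
k=3: 140 Hz, 172 Hz.
Within [48 Hz, 112 Hz]: 68 Hz, 88 Hz.

68 Hz, 88 Hz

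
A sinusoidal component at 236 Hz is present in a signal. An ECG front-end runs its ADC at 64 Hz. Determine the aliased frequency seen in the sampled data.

236 Hz mod fs = 44 Hz.
44 Hz > fs/2 = 32 Hz, folds to fs − 44 Hz = 20 Hz.

20 Hz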